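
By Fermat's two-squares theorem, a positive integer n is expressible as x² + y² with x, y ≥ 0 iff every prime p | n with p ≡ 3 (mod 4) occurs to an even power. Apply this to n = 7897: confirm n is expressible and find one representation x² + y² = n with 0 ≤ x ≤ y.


Step 1: Factor n = 7897 = 53 · 149.
Step 2: Check the mod-4 condition on each prime factor: 53 ≡ 1 (mod 4), exponent 1; 149 ≡ 1 (mod 4), exponent 1.
All primes ≡ 3 (mod 4) appear to even exponent (or don't appear), so by the two-squares theorem n IS expressible as a sum of two squares.
Step 3: Build a representation. Here n = 53 · 149 is a product of primes ≡ 1 (mod 4). Each prime p ≡ 1 (mod 4) is itself a sum of two squares; find a² by testing p − a² for a perfect square:
  53: 53 − 1² = 52, 53 − 2² = 49 = 7² ⇒ 53 = 2² + 7².
  149: 149 − 1² = 148, 149 − 2² = 145, 149 − 3² = 140, 149 − 4² = 133, 149 − 5² = 124, 149 − 6² = 113, 149 − 7² = 100 = 10² ⇒ 149 = 7² + 10².
  Combine using the Brahmagupta–Fibonacci identity (a² + b²)(c² + d²) = (ac − bd)² + (ad + bc)² = (ac + bd)² + (ad − bc)²:
  53 · 149 = 7897: from (2² + 7²)(7² + 10²), take (2·7 − 7·10, 2·10 + 7·7) = (14 − 70, 20 + 49) = (-56, 69); dropping signs (only squares matter) gives (56, 69); check 56² + 69² = 3136 + 4761 = 7897 ✓.
Step 4: Order so x ≤ y and verify: 56² + 69² = 3136 + 4761 = 7897 = n. ✓

n = 7897 = 56² + 69² (one valid representation with x ≤ y).


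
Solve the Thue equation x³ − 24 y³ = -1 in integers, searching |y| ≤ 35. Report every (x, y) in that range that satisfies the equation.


The equation is x³ - 24y³ = -1. For fixed y, x³ = 24·y³ − 1, so a solution requires the RHS to be a perfect cube.
Strategy: iterate y from -35 to 35, compute RHS = 24·y³ − 1, and check whether it is a (positive or negative) perfect cube.
Check small values of y:
  y = 0: RHS = -1 = (-1)³ ⇒ x = -1 works.
  y = 1: RHS = 23 is not a perfect cube.
  y = -1: RHS = -25 is not a perfect cube.
  y = 2: RHS = 191 is not a perfect cube.
  y = -2: RHS = -193 is not a perfect cube.
  y = 3: RHS = 647 is not a perfect cube.
  y = -3: RHS = -649 is not a perfect cube.
Continuing the search up to |y| = 35 finds no further solutions beyond those listed.
Collected solutions: (-1, 0).

Solutions (with |y| ≤ 35): (-1, 0).


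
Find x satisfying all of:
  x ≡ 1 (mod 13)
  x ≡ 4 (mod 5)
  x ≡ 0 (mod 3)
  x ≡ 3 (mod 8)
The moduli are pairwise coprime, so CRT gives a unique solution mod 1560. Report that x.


Product of moduli M = 13 · 5 · 3 · 8 = 1560.
Merge one congruence at a time:
  Start: x ≡ 1 (mod 13).
  Combine with x ≡ 4 (mod 5); new modulus lcm = 65.
    Write x = 1 + 13·t and substitute into x ≡ 4 (mod 5): 13·t ≡ 4 − 1 = 3 (mod 5).
    Reduce coefficients mod 5: 3·t ≡ 3 (mod 5).
    The inverse of 3 mod 5 is 2 (since 3·2 = 6 = 1·5 + 1), so t ≡ 2·3 = 6 ≡ 1 (mod 5).
    Then x = 1 + 13·1 = 14, valid modulo lcm(13, 5) = 65: x ≡ 14 (mod 65).
  Combine with x ≡ 0 (mod 3); new modulus lcm = 195.
    Write x = 14 + 65·t and substitute into x ≡ 0 (mod 3): 65·t ≡ 0 − 14 = -14 (mod 3).
    Reduce coefficients mod 3: 2·t ≡ 1 (mod 3).
    The inverse of 2 mod 3 is 2 (since 2·2 = 4 = 1·3 + 1), so t ≡ 2·1 = 2 ≡ 2 (mod 3).
    Then x = 14 + 65·2 = 144, valid modulo lcm(65, 3) = 195: x ≡ 144 (mod 195).
  Combine with x ≡ 3 (mod 8); new modulus lcm = 1560.
    Write x = 144 + 195·t and substitute into x ≡ 3 (mod 8): 195·t ≡ 3 − 144 = -141 (mod 8).
    Reduce coefficients mod 8: 3·t ≡ 3 (mod 8).
    The inverse of 3 mod 8 is 3 (since 3·3 = 9 = 1·8 + 1), so t ≡ 3·3 = 9 ≡ 1 (mod 8).
    Then x = 144 + 195·1 = 339, valid modulo lcm(195, 8) = 1560: x ≡ 339 (mod 1560).
Verify against each original: 339 mod 13 = 1, 339 mod 5 = 4, 339 mod 3 = 0, 339 mod 8 = 3.

x ≡ 339 (mod 1560).


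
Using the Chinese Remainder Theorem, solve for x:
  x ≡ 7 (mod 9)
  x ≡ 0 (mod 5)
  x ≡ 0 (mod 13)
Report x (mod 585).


Moduli 9, 5, 13 are pairwise coprime; by CRT there is a unique solution modulo M = 9 · 5 · 13 = 585.
Solve pairwise, accumulating the modulus:
  Start with x ≡ 7 (mod 9).
  Combine with x ≡ 0 (mod 5): since gcd(9, 5) = 1, we get a unique residue mod 45.
    Write x = 7 + 9·t and substitute into x ≡ 0 (mod 5): 9·t ≡ 0 − 7 = -7 (mod 5).
    Reduce coefficients mod 5: 4·t ≡ 3 (mod 5).
    The inverse of 4 mod 5 is 4 (since 4·4 = 16 = 3·5 + 1), so t ≡ 4·3 = 12 ≡ 2 (mod 5).
    Then x = 7 + 9·2 = 25, valid modulo lcm(9, 5) = 45: x ≡ 25 (mod 45).
  Combine with x ≡ 0 (mod 13): since gcd(45, 13) = 1, we get a unique residue mod 585.
    Write x = 25 + 45·t and substitute into x ≡ 0 (mod 13): 45·t ≡ 0 − 25 = -25 (mod 13).
    Reduce coefficients mod 13: 6·t ≡ 1 (mod 13).
    The inverse of 6 mod 13 is 11 (since 6·11 = 66 = 5·13 + 1), so t ≡ 11·1 = 11 ≡ 11 (mod 13).
    Then x = 25 + 45·11 = 520, valid modulo lcm(45, 13) = 585: x ≡ 520 (mod 585).
Verify: 520 mod 9 = 7 ✓, 520 mod 5 = 0 ✓, 520 mod 13 = 0 ✓.

x ≡ 520 (mod 585).


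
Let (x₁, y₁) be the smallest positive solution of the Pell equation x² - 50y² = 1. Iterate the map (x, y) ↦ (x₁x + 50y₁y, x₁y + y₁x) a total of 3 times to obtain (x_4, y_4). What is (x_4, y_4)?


Step 1: Find the fundamental solution (x₁, y₁) of x² - 50y² = 1.
  Expand √50 as a continued fraction. a₀ = ⌊√50⌋ = 7; iterate m_{k+1} = d_k·a_k − m_k, d_{k+1} = (50 − m_{k+1}²)/d_k, a_{k+1} = ⌊(a₀ + m_{k+1})/d_{k+1}⌋ (starting m₀ = 0, d₀ = 1), with convergents p_k = a_k·p_{k-1} + p_{k-2}, q_k = a_k·q_{k-1} + q_{k-2} (p₋₁ = 1, q₋₁ = 0):
  k = 0: a₀ = 7; p₀/q₀ = 7/1; p₀² − 50·q₀² = 49 − 50 = -1.
  k = 1: m = 7, d = 1, a = ⌊(7 + 7)/1⌋ = 14; p/q = (14·7 + 1)/(14·1 + 0) = 99/14; p² − 50·q² = 9801 − 9800 = 1.
  The first convergent with p² − 50·q² = 1 gives the fundamental solution (x₁, y₁) = (99, 14).
Step 2: Apply the recurrence (x_{n+1}, y_{n+1}) = (x₁x_n + 50y₁y_n, x₁y_n + y₁x_n) repeatedly.
  From (x_1, y_1) = (99, 14): x_2 = 99·99 + 50·14·14 = 19601; y_2 = 99·14 + 14·99 = 2772.
  From (x_2, y_2) = (19601, 2772): x_3 = 99·19601 + 50·14·2772 = 3880899; y_3 = 99·2772 + 14·19601 = 548842.
  From (x_3, y_3) = (3880899, 548842): x_4 = 99·3880899 + 50·14·548842 = 768398401; y_4 = 99·548842 + 14·3880899 = 108667944.
Step 3: Verify x_4² - 50·y_4² = 590436102659356801 - 590436102659356800 = 1 (should be 1). ✓

(x_1, y_1) = (99, 14); (x_4, y_4) = (768398401, 108667944).


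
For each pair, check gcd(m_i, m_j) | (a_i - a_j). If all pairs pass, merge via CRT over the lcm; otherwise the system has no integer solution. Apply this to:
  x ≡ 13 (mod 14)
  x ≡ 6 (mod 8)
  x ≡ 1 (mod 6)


Moduli 14, 8, 6 are not pairwise coprime, so CRT works modulo lcm(m_i) when all pairwise compatibility conditions hold.
Pairwise compatibility: gcd(m_i, m_j) must divide a_i - a_j for every pair.
Merge one congruence at a time:
  Start: x ≡ 13 (mod 14).
  Combine with x ≡ 6 (mod 8): gcd(14, 8) = 2, and 6 - 13 = -7 is NOT divisible by 2.
    ⇒ system is inconsistent (no integer solution).

No solution (the system is inconsistent).


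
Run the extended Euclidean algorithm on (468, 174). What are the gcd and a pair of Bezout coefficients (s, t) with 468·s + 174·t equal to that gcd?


Euclidean algorithm on (468, 174) — divide until remainder is 0:
  468 = 2 · 174 + 120
  174 = 1 · 120 + 54
  120 = 2 · 54 + 12
  54 = 4 · 12 + 6
  12 = 2 · 6 + 0
gcd(468, 174) = 6.
Track Bezout coefficients alongside the remainders: start with r₀ = 468 = a·1 + b·0 (s = 1, t = 0) and r₁ = 174 = a·0 + b·1 (s = 0, t = 1); each new remainder r_{k+1} = r_{k-1} − q_k·r_k inherits s_{k+1} = s_{k-1} − q_k·s_k, t_{k+1} = t_{k-1} − q_k·t_k, so r_k = a·s_k + b·t_k at every step:
  q = 2: r = 120, s = 1 − 2·0 = 1, t = 0 − 2·1 = -2  (check: 468·1 + 174·(-2) = 120)
  q = 1: r = 54, s = 0 − 1·1 = -1, t = 1 − 1·(-2) = 3  (check: 468·(-1) + 174·3 = 54)
  q = 2: r = 12, s = 1 − 2·(-1) = 3, t = -2 − 2·3 = -8  (check: 468·3 + 174·(-8) = 12)
  q = 4: r = 6, s = -1 − 4·3 = -13, t = 3 − 4·(-8) = 35  (check: 468·(-13) + 174·35 = 6)
The row with r = 6 (the gcd) gives the Bezout coefficients s = -13, t = 35.
Result: 468 · (-13) + 174 · (35) = 6.

gcd(468, 174) = 6; s = -13, t = 35 (check: 468·(-13) + 174·35 = 6).


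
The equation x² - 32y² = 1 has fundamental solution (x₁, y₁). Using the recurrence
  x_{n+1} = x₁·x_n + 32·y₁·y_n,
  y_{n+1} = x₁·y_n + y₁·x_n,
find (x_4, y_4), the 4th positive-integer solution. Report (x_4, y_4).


Step 1: Find the fundamental solution (x₁, y₁) of x² - 32y² = 1.
  Expand √32 as a continued fraction. a₀ = ⌊√32⌋ = 5; iterate m_{k+1} = d_k·a_k − m_k, d_{k+1} = (32 − m_{k+1}²)/d_k, a_{k+1} = ⌊(a₀ + m_{k+1})/d_{k+1}⌋ (starting m₀ = 0, d₀ = 1), with convergents p_k = a_k·p_{k-1} + p_{k-2}, q_k = a_k·q_{k-1} + q_{k-2} (p₋₁ = 1, q₋₁ = 0):
  k = 0: a₀ = 5; p₀/q₀ = 5/1; p₀² − 32·q₀² = 25 − 32 = -7.
  k = 1: m = 5, d = 7, a = ⌊(5 + 5)/7⌋ = 1; p/q = (1·5 + 1)/(1·1 + 0) = 6/1; p² − 32·q² = 36 − 32 = 4.
  k = 2: m = 2, d = 4, a = ⌊(5 + 2)/4⌋ = 1; p/q = (1·6 + 5)/(1·1 + 1) = 11/2; p² − 32·q² = 121 − 128 = -7.
  k = 3: m = 2, d = 7, a = ⌊(5 + 2)/7⌋ = 1; p/q = (1·11 + 6)/(1·2 + 1) = 17/3; p² − 32·q² = 289 − 288 = 1.
  The first convergent with p² − 32·q² = 1 gives the fundamental solution (x₁, y₁) = (17, 3).
Step 2: Apply the recurrence (x_{n+1}, y_{n+1}) = (x₁x_n + 32y₁y_n, x₁y_n + y₁x_n) repeatedly.
  From (x_1, y_1) = (17, 3): x_2 = 17·17 + 32·3·3 = 577; y_2 = 17·3 + 3·17 = 102.
  From (x_2, y_2) = (577, 102): x_3 = 17·577 + 32·3·102 = 19601; y_3 = 17·102 + 3·577 = 3465.
  From (x_3, y_3) = (19601, 3465): x_4 = 17·19601 + 32·3·3465 = 665857; y_4 = 17·3465 + 3·19601 = 117708.
Step 3: Verify x_4² - 32·y_4² = 443365544449 - 443365544448 = 1 (should be 1). ✓

(x_1, y_1) = (17, 3); (x_4, y_4) = (665857, 117708).


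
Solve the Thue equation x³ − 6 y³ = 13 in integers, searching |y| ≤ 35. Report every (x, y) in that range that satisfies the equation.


The equation is x³ - 6y³ = 13. For fixed y, x³ = 6·y³ + 13, so a solution requires the RHS to be a perfect cube.
Strategy: iterate y from -35 to 35, compute RHS = 6·y³ + 13, and check whether it is a (positive or negative) perfect cube.
Check small values of y:
  y = 0: RHS = 13 is not a perfect cube.
  y = 1: RHS = 19 is not a perfect cube.
  y = -1: RHS = 7 is not a perfect cube.
  y = 2: RHS = 61 is not a perfect cube.
  y = -2: RHS = -35 is not a perfect cube.
  y = 3: RHS = 175 is not a perfect cube.
  y = -3: RHS = -149 is not a perfect cube.
Continuing the search up to |y| = 35 finds no solutions either.
No (x, y) in the scanned range satisfies the equation.

No integer solutions with |y| ≤ 35.


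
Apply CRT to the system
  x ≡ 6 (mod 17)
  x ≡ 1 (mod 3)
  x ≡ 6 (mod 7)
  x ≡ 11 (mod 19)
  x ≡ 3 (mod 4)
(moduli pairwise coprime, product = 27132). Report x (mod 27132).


Product of moduli M = 17 · 3 · 7 · 19 · 4 = 27132.
Merge one congruence at a time:
  Start: x ≡ 6 (mod 17).
  Combine with x ≡ 1 (mod 3); new modulus lcm = 51.
    Write x = 6 + 17·t and substitute into x ≡ 1 (mod 3): 17·t ≡ 1 − 6 = -5 (mod 3).
    Reduce coefficients mod 3: 2·t ≡ 1 (mod 3).
    The inverse of 2 mod 3 is 2 (since 2·2 = 4 = 1·3 + 1), so t ≡ 2·1 = 2 ≡ 2 (mod 3).
    Then x = 6 + 17·2 = 40, valid modulo lcm(17, 3) = 51: x ≡ 40 (mod 51).
  Combine with x ≡ 6 (mod 7); new modulus lcm = 357.
    Write x = 40 + 51·t and substitute into x ≡ 6 (mod 7): 51·t ≡ 6 − 40 = -34 (mod 7).
    Reduce coefficients mod 7: 2·t ≡ 1 (mod 7).
    The inverse of 2 mod 7 is 4 (since 2·4 = 8 = 1·7 + 1), so t ≡ 4·1 = 4 ≡ 4 (mod 7).
    Then x = 40 + 51·4 = 244, valid modulo lcm(51, 7) = 357: x ≡ 244 (mod 357).
  Combine with x ≡ 11 (mod 19); new modulus lcm = 6783.
    Write x = 244 + 357·t and substitute into x ≡ 11 (mod 19): 357·t ≡ 11 − 244 = -233 (mod 19).
    Reduce coefficients mod 19: 15·t ≡ 14 (mod 19).
    The inverse of 15 mod 19 is 14 (since 15·14 = 210 = 11·19 + 1), so t ≡ 14·14 = 196 ≡ 6 (mod 19).
    Then x = 244 + 357·6 = 2386, valid modulo lcm(357, 19) = 6783: x ≡ 2386 (mod 6783).
  Combine with x ≡ 3 (mod 4); new modulus lcm = 27132.
    Write x = 2386 + 6783·t and substitute into x ≡ 3 (mod 4): 6783·t ≡ 3 − 2386 = -2383 (mod 4).
    Reduce coefficients mod 4: 3·t ≡ 1 (mod 4).
    The inverse of 3 mod 4 is 3 (since 3·3 = 9 = 2·4 + 1), so t ≡ 3·1 = 3 ≡ 3 (mod 4).
    Then x = 2386 + 6783·3 = 22735, valid modulo lcm(6783, 4) = 27132: x ≡ 22735 (mod 27132).
Verify against each original: 22735 mod 17 = 6, 22735 mod 3 = 1, 22735 mod 7 = 6, 22735 mod 19 = 11, 22735 mod 4 = 3.

x ≡ 22735 (mod 27132).


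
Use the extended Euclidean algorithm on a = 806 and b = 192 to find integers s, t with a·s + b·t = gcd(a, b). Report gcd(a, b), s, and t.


Euclidean algorithm on (806, 192) — divide until remainder is 0:
  806 = 4 · 192 + 38
  192 = 5 · 38 + 2
  38 = 19 · 2 + 0
gcd(806, 192) = 2.
Track Bezout coefficients alongside the remainders: start with r₀ = 806 = a·1 + b·0 (s = 1, t = 0) and r₁ = 192 = a·0 + b·1 (s = 0, t = 1); each new remainder r_{k+1} = r_{k-1} − q_k·r_k inherits s_{k+1} = s_{k-1} − q_k·s_k, t_{k+1} = t_{k-1} − q_k·t_k, so r_k = a·s_k + b·t_k at every step:
  q = 4: r = 38, s = 1 − 4·0 = 1, t = 0 − 4·1 = -4  (check: 806·1 + 192·(-4) = 38)
  q = 5: r = 2, s = 0 − 5·1 = -5, t = 1 − 5·(-4) = 21  (check: 806·(-5) + 192·21 = 2)
The row with r = 2 (the gcd) gives the Bezout coefficients s = -5, t = 21.
Result: 806 · (-5) + 192 · (21) = 2.

gcd(806, 192) = 2; s = -5, t = 21 (check: 806·(-5) + 192·21 = 2).


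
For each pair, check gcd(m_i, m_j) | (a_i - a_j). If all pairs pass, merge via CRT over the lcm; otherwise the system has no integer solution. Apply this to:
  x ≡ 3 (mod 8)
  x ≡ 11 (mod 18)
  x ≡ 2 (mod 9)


Moduli 8, 18, 9 are not pairwise coprime, so CRT works modulo lcm(m_i) when all pairwise compatibility conditions hold.
Pairwise compatibility: gcd(m_i, m_j) must divide a_i - a_j for every pair.
Merge one congruence at a time:
  Start: x ≡ 3 (mod 8).
  Combine with x ≡ 11 (mod 18): gcd(8, 18) = 2; 11 - 3 = 8, which IS divisible by 2, so compatible.
    Write x = 3 + 8·t and substitute into x ≡ 11 (mod 18): 8·t ≡ 11 − 3 = 8 (mod 18).
    Divide the congruence (and modulus) by g = 2: 4·t ≡ 4 (mod 9).
    The inverse of 4 mod 9 is 7 (since 4·7 = 28 = 3·9 + 1), so t ≡ 7·4 = 28 ≡ 1 (mod 9).
    Then x = 3 + 8·1 = 11, valid modulo lcm(8, 18) = 72: x ≡ 11 (mod 72).
  Combine with x ≡ 2 (mod 9): gcd(72, 9) = 9; 2 - 11 = -9, which IS divisible by 9, so compatible.
    Write x = 11 + 72·t and substitute into x ≡ 2 (mod 9): 72·t ≡ 2 − 11 = -9 (mod 9).
    Divide the congruence (and modulus) by g = 9: 8·t ≡ -1 (mod 1).
    Modulo 1 every t works; take t = 0.
    Then x = 11 + 72·0 = 11, valid modulo lcm(72, 9) = 72: x ≡ 11 (mod 72).
Verify: 11 mod 8 = 3, 11 mod 18 = 11, 11 mod 9 = 2.

x ≡ 11 (mod 72).


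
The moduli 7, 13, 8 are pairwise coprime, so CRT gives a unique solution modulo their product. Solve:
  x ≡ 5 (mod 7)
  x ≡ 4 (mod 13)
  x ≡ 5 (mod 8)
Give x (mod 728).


Moduli 7, 13, 8 are pairwise coprime; by CRT there is a unique solution modulo M = 7 · 13 · 8 = 728.
Solve pairwise, accumulating the modulus:
  Start with x ≡ 5 (mod 7).
  Combine with x ≡ 4 (mod 13): since gcd(7, 13) = 1, we get a unique residue mod 91.
    Write x = 5 + 7·t and substitute into x ≡ 4 (mod 13): 7·t ≡ 4 − 5 = -1 (mod 13).
    Reduce coefficients mod 13: 7·t ≡ 12 (mod 13).
    The inverse of 7 mod 13 is 2 (since 7·2 = 14 = 1·13 + 1), so t ≡ 2·12 = 24 ≡ 11 (mod 13).
    Then x = 5 + 7·11 = 82, valid modulo lcm(7, 13) = 91: x ≡ 82 (mod 91).
  Combine with x ≡ 5 (mod 8): since gcd(91, 8) = 1, we get a unique residue mod 728.
    Write x = 82 + 91·t and substitute into x ≡ 5 (mod 8): 91·t ≡ 5 − 82 = -77 (mod 8).
    Reduce coefficients mod 8: 3·t ≡ 3 (mod 8).
    The inverse of 3 mod 8 is 3 (since 3·3 = 9 = 1·8 + 1), so t ≡ 3·3 = 9 ≡ 1 (mod 8).
    Then x = 82 + 91·1 = 173, valid modulo lcm(91, 8) = 728: x ≡ 173 (mod 728).
Verify: 173 mod 7 = 5 ✓, 173 mod 13 = 4 ✓, 173 mod 8 = 5 ✓.

x ≡ 173 (mod 728).


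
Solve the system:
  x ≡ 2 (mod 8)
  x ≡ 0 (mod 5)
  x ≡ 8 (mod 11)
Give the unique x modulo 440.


Moduli 8, 5, 11 are pairwise coprime; by CRT there is a unique solution modulo M = 8 · 5 · 11 = 440.
Solve pairwise, accumulating the modulus:
  Start with x ≡ 2 (mod 8).
  Combine with x ≡ 0 (mod 5): since gcd(8, 5) = 1, we get a unique residue mod 40.
    Write x = 2 + 8·t and substitute into x ≡ 0 (mod 5): 8·t ≡ 0 − 2 = -2 (mod 5).
    Reduce coefficients mod 5: 3·t ≡ 3 (mod 5).
    The inverse of 3 mod 5 is 2 (since 3·2 = 6 = 1·5 + 1), so t ≡ 2·3 = 6 ≡ 1 (mod 5).
    Then x = 2 + 8·1 = 10, valid modulo lcm(8, 5) = 40: x ≡ 10 (mod 40).
  Combine with x ≡ 8 (mod 11): since gcd(40, 11) = 1, we get a unique residue mod 440.
    Write x = 10 + 40·t and substitute into x ≡ 8 (mod 11): 40·t ≡ 8 − 10 = -2 (mod 11).
    Reduce coefficients mod 11: 7·t ≡ 9 (mod 11).
    The inverse of 7 mod 11 is 8 (since 7·8 = 56 = 5·11 + 1), so t ≡ 8·9 = 72 ≡ 6 (mod 11).
    Then x = 10 + 40·6 = 250, valid modulo lcm(40, 11) = 440: x ≡ 250 (mod 440).
Verify: 250 mod 8 = 2 ✓, 250 mod 5 = 0 ✓, 250 mod 11 = 8 ✓.

x ≡ 250 (mod 440).


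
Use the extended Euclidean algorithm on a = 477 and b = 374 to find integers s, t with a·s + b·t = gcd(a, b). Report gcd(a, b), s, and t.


Euclidean algorithm on (477, 374) — divide until remainder is 0:
  477 = 1 · 374 + 103
  374 = 3 · 103 + 65
  103 = 1 · 65 + 38
  65 = 1 · 38 + 27
  38 = 1 · 27 + 11
  27 = 2 · 11 + 5
  11 = 2 · 5 + 1
  5 = 5 · 1 + 0
gcd(477, 374) = 1.
Track Bezout coefficients alongside the remainders: start with r₀ = 477 = a·1 + b·0 (s = 1, t = 0) and r₁ = 374 = a·0 + b·1 (s = 0, t = 1); each new remainder r_{k+1} = r_{k-1} − q_k·r_k inherits s_{k+1} = s_{k-1} − q_k·s_k, t_{k+1} = t_{k-1} − q_k·t_k, so r_k = a·s_k + b·t_k at every step:
  q = 1: r = 103, s = 1 − 1·0 = 1, t = 0 − 1·1 = -1  (check: 477·1 + 374·(-1) = 103)
  q = 3: r = 65, s = 0 − 3·1 = -3, t = 1 − 3·(-1) = 4  (check: 477·(-3) + 374·4 = 65)
  q = 1: r = 38, s = 1 − 1·(-3) = 4, t = -1 − 1·4 = -5  (check: 477·4 + 374·(-5) = 38)
  q = 1: r = 27, s = -3 − 1·4 = -7, t = 4 − 1·(-5) = 9  (check: 477·(-7) + 374·9 = 27)
  q = 1: r = 11, s = 4 − 1·(-7) = 11, t = -5 − 1·9 = -14  (check: 477·11 + 374·(-14) = 11)
  q = 2: r = 5, s = -7 − 2·11 = -29, t = 9 − 2·(-14) = 37  (check: 477·(-29) + 374·37 = 5)
  q = 2: r = 1, s = 11 − 2·(-29) = 69, t = -14 − 2·37 = -88  (check: 477·69 + 374·(-88) = 1)
The row with r = 1 (the gcd) gives the Bezout coefficients s = 69, t = -88.
Result: 477 · (69) + 374 · (-88) = 1.

gcd(477, 374) = 1; s = 69, t = -88 (check: 477·69 + 374·(-88) = 1).


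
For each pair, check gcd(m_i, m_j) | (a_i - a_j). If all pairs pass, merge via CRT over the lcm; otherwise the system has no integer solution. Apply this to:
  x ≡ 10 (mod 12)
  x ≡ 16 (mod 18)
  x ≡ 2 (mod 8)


Moduli 12, 18, 8 are not pairwise coprime, so CRT works modulo lcm(m_i) when all pairwise compatibility conditions hold.
Pairwise compatibility: gcd(m_i, m_j) must divide a_i - a_j for every pair.
Merge one congruence at a time:
  Start: x ≡ 10 (mod 12).
  Combine with x ≡ 16 (mod 18): gcd(12, 18) = 6; 16 - 10 = 6, which IS divisible by 6, so compatible.
    Write x = 10 + 12·t and substitute into x ≡ 16 (mod 18): 12·t ≡ 16 − 10 = 6 (mod 18).
    Divide the congruence (and modulus) by g = 6: 2·t ≡ 1 (mod 3).
    The inverse of 2 mod 3 is 2 (since 2·2 = 4 = 1·3 + 1), so t ≡ 2·1 = 2 ≡ 2 (mod 3).
    Then x = 10 + 12·2 = 34, valid modulo lcm(12, 18) = 36: x ≡ 34 (mod 36).
  Combine with x ≡ 2 (mod 8): gcd(36, 8) = 4; 2 - 34 = -32, which IS divisible by 4, so compatible.
    Write x = 34 + 36·t and substitute into x ≡ 2 (mod 8): 36·t ≡ 2 − 34 = -32 (mod 8).
    Divide the congruence (and modulus) by g = 4: 9·t ≡ -8 (mod 2).
    Reduce coefficients mod 2: 1·t ≡ 0 (mod 2).
    So t ≡ 0 (mod 2).
    Then x = 34 + 36·0 = 34, valid modulo lcm(36, 8) = 72: x ≡ 34 (mod 72).
Verify: 34 mod 12 = 10, 34 mod 18 = 16, 34 mod 8 = 2.

x ≡ 34 (mod 72).


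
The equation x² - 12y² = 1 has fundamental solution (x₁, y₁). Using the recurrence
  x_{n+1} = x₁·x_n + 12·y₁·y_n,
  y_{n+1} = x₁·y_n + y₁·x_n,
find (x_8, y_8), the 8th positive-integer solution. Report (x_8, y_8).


Step 1: Find the fundamental solution (x₁, y₁) of x² - 12y² = 1.
  Expand √12 as a continued fraction. a₀ = ⌊√12⌋ = 3; iterate m_{k+1} = d_k·a_k − m_k, d_{k+1} = (12 − m_{k+1}²)/d_k, a_{k+1} = ⌊(a₀ + m_{k+1})/d_{k+1}⌋ (starting m₀ = 0, d₀ = 1), with convergents p_k = a_k·p_{k-1} + p_{k-2}, q_k = a_k·q_{k-1} + q_{k-2} (p₋₁ = 1, q₋₁ = 0):
  k = 0: a₀ = 3; p₀/q₀ = 3/1; p₀² − 12·q₀² = 9 − 12 = -3.
  k = 1: m = 3, d = 3, a = ⌊(3 + 3)/3⌋ = 2; p/q = (2·3 + 1)/(2·1 + 0) = 7/2; p² − 12·q² = 49 − 48 = 1.
  The first convergent with p² − 12·q² = 1 gives the fundamental solution (x₁, y₁) = (7, 2).
Step 2: Apply the recurrence (x_{n+1}, y_{n+1}) = (x₁x_n + 12y₁y_n, x₁y_n + y₁x_n) repeatedly.
  From (x_1, y_1) = (7, 2): x_2 = 7·7 + 12·2·2 = 97; y_2 = 7·2 + 2·7 = 28.
  From (x_2, y_2) = (97, 28): x_3 = 7·97 + 12·2·28 = 1351; y_3 = 7·28 + 2·97 = 390.
  From (x_3, y_3) = (1351, 390): x_4 = 7·1351 + 12·2·390 = 18817; y_4 = 7·390 + 2·1351 = 5432.
  From (x_4, y_4) = (18817, 5432): x_5 = 7·18817 + 12·2·5432 = 262087; y_5 = 7·5432 + 2·18817 = 75658.
  From (x_5, y_5) = (262087, 75658): x_6 = 7·262087 + 12·2·75658 = 3650401; y_6 = 7·75658 + 2·262087 = 1053780.
  From (x_6, y_6) = (3650401, 1053780): x_7 = 7·3650401 + 12·2·1053780 = 50843527; y_7 = 7·1053780 + 2·3650401 = 14677262.
  From (x_7, y_7) = (50843527, 14677262): x_8 = 7·50843527 + 12·2·14677262 = 708158977; y_8 = 7·14677262 + 2·50843527 = 204427888.
Step 3: Verify x_8² - 12·y_8² = 501489136705686529 - 501489136705686528 = 1 (should be 1). ✓

(x_1, y_1) = (7, 2); (x_8, y_8) = (708158977, 204427888).


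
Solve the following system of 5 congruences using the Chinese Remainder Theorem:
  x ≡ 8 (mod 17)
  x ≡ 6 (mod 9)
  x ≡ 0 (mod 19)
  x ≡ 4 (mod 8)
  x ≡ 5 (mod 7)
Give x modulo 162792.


Product of moduli M = 17 · 9 · 19 · 8 · 7 = 162792.
Merge one congruence at a time:
  Start: x ≡ 8 (mod 17).
  Combine with x ≡ 6 (mod 9); new modulus lcm = 153.
    Write x = 8 + 17·t and substitute into x ≡ 6 (mod 9): 17·t ≡ 6 − 8 = -2 (mod 9).
    Reduce coefficients mod 9: 8·t ≡ 7 (mod 9).
    The inverse of 8 mod 9 is 8 (since 8·8 = 64 = 7·9 + 1), so t ≡ 8·7 = 56 ≡ 2 (mod 9).
    Then x = 8 + 17·2 = 42, valid modulo lcm(17, 9) = 153: x ≡ 42 (mod 153).
  Combine with x ≡ 0 (mod 19); new modulus lcm = 2907.
    Write x = 42 + 153·t and substitute into x ≡ 0 (mod 19): 153·t ≡ 0 − 42 = -42 (mod 19).
    Reduce coefficients mod 19: 1·t ≡ 15 (mod 19).
    So t ≡ 15 (mod 19).
    Then x = 42 + 153·15 = 2337, valid modulo lcm(153, 19) = 2907: x ≡ 2337 (mod 2907).
  Combine with x ≡ 4 (mod 8); new modulus lcm = 23256.
    Write x = 2337 + 2907·t and substitute into x ≡ 4 (mod 8): 2907·t ≡ 4 − 2337 = -2333 (mod 8).
    Reduce coefficients mod 8: 3·t ≡ 3 (mod 8).
    The inverse of 3 mod 8 is 3 (since 3·3 = 9 = 1·8 + 1), so t ≡ 3·3 = 9 ≡ 1 (mod 8).
    Then x = 2337 + 2907·1 = 5244, valid modulo lcm(2907, 8) = 23256: x ≡ 5244 (mod 23256).
  Combine with x ≡ 5 (mod 7); new modulus lcm = 162792.
    Write x = 5244 + 23256·t and substitute into x ≡ 5 (mod 7): 23256·t ≡ 5 − 5244 = -5239 (mod 7).
    Reduce coefficients mod 7: 2·t ≡ 4 (mod 7).
    The inverse of 2 mod 7 is 4 (since 2·4 = 8 = 1·7 + 1), so t ≡ 4·4 = 16 ≡ 2 (mod 7).
    Then x = 5244 + 23256·2 = 51756, valid modulo lcm(23256, 7) = 162792: x ≡ 51756 (mod 162792).
Verify against each original: 51756 mod 17 = 8, 51756 mod 9 = 6, 51756 mod 19 = 0, 51756 mod 8 = 4, 51756 mod 7 = 5.

x ≡ 51756 (mod 162792).


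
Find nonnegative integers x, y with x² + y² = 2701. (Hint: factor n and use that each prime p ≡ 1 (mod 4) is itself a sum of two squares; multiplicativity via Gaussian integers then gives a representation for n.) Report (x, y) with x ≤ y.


Step 1: Factor n = 2701 = 37 · 73.
Step 2: Check the mod-4 condition on each prime factor: 37 ≡ 1 (mod 4), exponent 1; 73 ≡ 1 (mod 4), exponent 1.
All primes ≡ 3 (mod 4) appear to even exponent (or don't appear), so by the two-squares theorem n IS expressible as a sum of two squares.
Step 3: Build a representation. Here n = 37 · 73 is a product of primes ≡ 1 (mod 4). Each prime p ≡ 1 (mod 4) is itself a sum of two squares; find a² by testing p − a² for a perfect square:
  37: 37 − 1² = 36 = 6² ⇒ 37 = 1² + 6².
  73: 73 − 1² = 72, 73 − 2² = 69, 73 − 3² = 64 = 8² ⇒ 73 = 3² + 8².
  Combine using the Brahmagupta–Fibonacci identity (a² + b²)(c² + d²) = (ac − bd)² + (ad + bc)² = (ac + bd)² + (ad − bc)²:
  37 · 73 = 2701: from (1² + 6²)(3² + 8²), take (1·3 − 6·8, 1·8 + 6·3) = (3 − 48, 8 + 18) = (-45, 26); dropping signs (only squares matter) gives (45, 26); check 45² + 26² = 2025 + 676 = 2701 ✓.
Step 4: Order so x ≤ y and verify: 26² + 45² = 676 + 2025 = 2701 = n. ✓

n = 2701 = 26² + 45² (one valid representation with x ≤ y).


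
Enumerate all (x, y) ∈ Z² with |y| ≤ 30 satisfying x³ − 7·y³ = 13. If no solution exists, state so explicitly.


The equation is x³ - 7y³ = 13. For fixed y, x³ = 7·y³ + 13, so a solution requires the RHS to be a perfect cube.
Strategy: iterate y from -30 to 30, compute RHS = 7·y³ + 13, and check whether it is a (positive or negative) perfect cube.
Check small values of y:
  y = 0: RHS = 13 is not a perfect cube.
  y = 1: RHS = 20 is not a perfect cube.
  y = -1: RHS = 6 is not a perfect cube.
  y = 2: RHS = 69 is not a perfect cube.
  y = -2: RHS = -43 is not a perfect cube.
  y = 3: RHS = 202 is not a perfect cube.
  y = -3: RHS = -176 is not a perfect cube.
Continuing the search up to |y| = 30 finds no solutions either.
No (x, y) in the scanned range satisfies the equation.

No integer solutions with |y| ≤ 30.


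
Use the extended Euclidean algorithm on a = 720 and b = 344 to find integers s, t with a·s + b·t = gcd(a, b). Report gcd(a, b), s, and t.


Euclidean algorithm on (720, 344) — divide until remainder is 0:
  720 = 2 · 344 + 32
  344 = 10 · 32 + 24
  32 = 1 · 24 + 8
  24 = 3 · 8 + 0
gcd(720, 344) = 8.
Track Bezout coefficients alongside the remainders: start with r₀ = 720 = a·1 + b·0 (s = 1, t = 0) and r₁ = 344 = a·0 + b·1 (s = 0, t = 1); each new remainder r_{k+1} = r_{k-1} − q_k·r_k inherits s_{k+1} = s_{k-1} − q_k·s_k, t_{k+1} = t_{k-1} − q_k·t_k, so r_k = a·s_k + b·t_k at every step:
  q = 2: r = 32, s = 1 − 2·0 = 1, t = 0 − 2·1 = -2  (check: 720·1 + 344·(-2) = 32)
  q = 10: r = 24, s = 0 − 10·1 = -10, t = 1 − 10·(-2) = 21  (check: 720·(-10) + 344·21 = 24)
  q = 1: r = 8, s = 1 − 1·(-10) = 11, t = -2 − 1·21 = -23  (check: 720·11 + 344·(-23) = 8)
The row with r = 8 (the gcd) gives the Bezout coefficients s = 11, t = -23.
Result: 720 · (11) + 344 · (-23) = 8.

gcd(720, 344) = 8; s = 11, t = -23 (check: 720·11 + 344·(-23) = 8).


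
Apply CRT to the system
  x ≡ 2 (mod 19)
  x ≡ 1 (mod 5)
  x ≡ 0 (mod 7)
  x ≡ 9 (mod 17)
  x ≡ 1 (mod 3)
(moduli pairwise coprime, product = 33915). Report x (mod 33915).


Product of moduli M = 19 · 5 · 7 · 17 · 3 = 33915.
Merge one congruence at a time:
  Start: x ≡ 2 (mod 19).
  Combine with x ≡ 1 (mod 5); new modulus lcm = 95.
    Write x = 2 + 19·t and substitute into x ≡ 1 (mod 5): 19·t ≡ 1 − 2 = -1 (mod 5).
    Reduce coefficients mod 5: 4·t ≡ 4 (mod 5).
    The inverse of 4 mod 5 is 4 (since 4·4 = 16 = 3·5 + 1), so t ≡ 4·4 = 16 ≡ 1 (mod 5).
    Then x = 2 + 19·1 = 21, valid modulo lcm(19, 5) = 95: x ≡ 21 (mod 95).
  Combine with x ≡ 0 (mod 7); new modulus lcm = 665.
    Write x = 21 + 95·t and substitute into x ≡ 0 (mod 7): 95·t ≡ 0 − 21 = -21 (mod 7).
    Reduce coefficients mod 7: 4·t ≡ 0 (mod 7).
    The inverse of 4 mod 7 is 2 (since 4·2 = 8 = 1·7 + 1), so t ≡ 2·0 = 0 ≡ 0 (mod 7).
    Then x = 21 + 95·0 = 21, valid modulo lcm(95, 7) = 665: x ≡ 21 (mod 665).
  Combine with x ≡ 9 (mod 17); new modulus lcm = 11305.
    Write x = 21 + 665·t and substitute into x ≡ 9 (mod 17): 665·t ≡ 9 − 21 = -12 (mod 17).
    Reduce coefficients mod 17: 2·t ≡ 5 (mod 17).
    The inverse of 2 mod 17 is 9 (since 2·9 = 18 = 1·17 + 1), so t ≡ 9·5 = 45 ≡ 11 (mod 17).
    Then x = 21 + 665·11 = 7336, valid modulo lcm(665, 17) = 11305: x ≡ 7336 (mod 11305).
  Combine with x ≡ 1 (mod 3); new modulus lcm = 33915.
    Write x = 7336 + 11305·t and substitute into x ≡ 1 (mod 3): 11305·t ≡ 1 − 7336 = -7335 (mod 3).
    Reduce coefficients mod 3: 1·t ≡ 0 (mod 3).
    So t ≡ 0 (mod 3).
    Then x = 7336 + 11305·0 = 7336, valid modulo lcm(11305, 3) = 33915: x ≡ 7336 (mod 33915).
Verify against each original: 7336 mod 19 = 2, 7336 mod 5 = 1, 7336 mod 7 = 0, 7336 mod 17 = 9, 7336 mod 3 = 1.

x ≡ 7336 (mod 33915).


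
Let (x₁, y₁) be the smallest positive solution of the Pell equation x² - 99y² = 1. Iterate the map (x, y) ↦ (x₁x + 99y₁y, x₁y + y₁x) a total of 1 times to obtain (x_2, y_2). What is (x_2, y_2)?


Step 1: Find the fundamental solution (x₁, y₁) of x² - 99y² = 1.
  Expand √99 as a continued fraction. a₀ = ⌊√99⌋ = 9; iterate m_{k+1} = d_k·a_k − m_k, d_{k+1} = (99 − m_{k+1}²)/d_k, a_{k+1} = ⌊(a₀ + m_{k+1})/d_{k+1}⌋ (starting m₀ = 0, d₀ = 1), with convergents p_k = a_k·p_{k-1} + p_{k-2}, q_k = a_k·q_{k-1} + q_{k-2} (p₋₁ = 1, q₋₁ = 0):
  k = 0: a₀ = 9; p₀/q₀ = 9/1; p₀² − 99·q₀² = 81 − 99 = -18.
  k = 1: m = 9, d = 18, a = ⌊(9 + 9)/18⌋ = 1; p/q = (1·9 + 1)/(1·1 + 0) = 10/1; p² − 99·q² = 100 − 99 = 1.
  The first convergent with p² − 99·q² = 1 gives the fundamental solution (x₁, y₁) = (10, 1).
Step 2: Apply the recurrence (x_{n+1}, y_{n+1}) = (x₁x_n + 99y₁y_n, x₁y_n + y₁x_n) repeatedly.
  From (x_1, y_1) = (10, 1): x_2 = 10·10 + 99·1·1 = 199; y_2 = 10·1 + 1·10 = 20.
Step 3: Verify x_2² - 99·y_2² = 39601 - 39600 = 1 (should be 1). ✓

(x_1, y_1) = (10, 1); (x_2, y_2) = (199, 20).


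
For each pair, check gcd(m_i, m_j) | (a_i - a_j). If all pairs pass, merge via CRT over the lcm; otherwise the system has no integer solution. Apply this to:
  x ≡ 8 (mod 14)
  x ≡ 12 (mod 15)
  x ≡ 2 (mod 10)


Moduli 14, 15, 10 are not pairwise coprime, so CRT works modulo lcm(m_i) when all pairwise compatibility conditions hold.
Pairwise compatibility: gcd(m_i, m_j) must divide a_i - a_j for every pair.
Merge one congruence at a time:
  Start: x ≡ 8 (mod 14).
  Combine with x ≡ 12 (mod 15): gcd(14, 15) = 1; 12 - 8 = 4, which IS divisible by 1, so compatible.
    Write x = 8 + 14·t and substitute into x ≡ 12 (mod 15): 14·t ≡ 12 − 8 = 4 (mod 15).
    The inverse of 14 mod 15 is 14 (since 14·14 = 196 = 13·15 + 1), so t ≡ 14·4 = 56 ≡ 11 (mod 15).
    Then x = 8 + 14·11 = 162, valid modulo lcm(14, 15) = 210: x ≡ 162 (mod 210).
  Combine with x ≡ 2 (mod 10): gcd(210, 10) = 10; 2 - 162 = -160, which IS divisible by 10, so compatible.
    Write x = 162 + 210·t and substitute into x ≡ 2 (mod 10): 210·t ≡ 2 − 162 = -160 (mod 10).
    Divide the congruence (and modulus) by g = 10: 21·t ≡ -16 (mod 1).
    Modulo 1 every t works; take t = 0.
    Then x = 162 + 210·0 = 162, valid modulo lcm(210, 10) = 210: x ≡ 162 (mod 210).
Verify: 162 mod 14 = 8, 162 mod 15 = 12, 162 mod 10 = 2.

x ≡ 162 (mod 210).


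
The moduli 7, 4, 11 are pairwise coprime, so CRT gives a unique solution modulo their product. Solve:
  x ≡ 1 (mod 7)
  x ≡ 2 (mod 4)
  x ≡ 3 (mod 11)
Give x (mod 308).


Moduli 7, 4, 11 are pairwise coprime; by CRT there is a unique solution modulo M = 7 · 4 · 11 = 308.
Solve pairwise, accumulating the modulus:
  Start with x ≡ 1 (mod 7).
  Combine with x ≡ 2 (mod 4): since gcd(7, 4) = 1, we get a unique residue mod 28.
    Write x = 1 + 7·t and substitute into x ≡ 2 (mod 4): 7·t ≡ 2 − 1 = 1 (mod 4).
    Reduce coefficients mod 4: 3·t ≡ 1 (mod 4).
    The inverse of 3 mod 4 is 3 (since 3·3 = 9 = 2·4 + 1), so t ≡ 3·1 = 3 ≡ 3 (mod 4).
    Then x = 1 + 7·3 = 22, valid modulo lcm(7, 4) = 28: x ≡ 22 (mod 28).
  Combine with x ≡ 3 (mod 11): since gcd(28, 11) = 1, we get a unique residue mod 308.
    Write x = 22 + 28·t and substitute into x ≡ 3 (mod 11): 28·t ≡ 3 − 22 = -19 (mod 11).
    Reduce coefficients mod 11: 6·t ≡ 3 (mod 11).
    The inverse of 6 mod 11 is 2 (since 6·2 = 12 = 1·11 + 1), so t ≡ 2·3 = 6 ≡ 6 (mod 11).
    Then x = 22 + 28·6 = 190, valid modulo lcm(28, 11) = 308: x ≡ 190 (mod 308).
Verify: 190 mod 7 = 1 ✓, 190 mod 4 = 2 ✓, 190 mod 11 = 3 ✓.

x ≡ 190 (mod 308).


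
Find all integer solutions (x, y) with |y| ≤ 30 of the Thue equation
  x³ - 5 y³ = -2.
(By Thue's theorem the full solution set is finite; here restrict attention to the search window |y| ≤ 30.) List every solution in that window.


The equation is x³ - 5y³ = -2. For fixed y, x³ = 5·y³ − 2, so a solution requires the RHS to be a perfect cube.
Strategy: iterate y from -30 to 30, compute RHS = 5·y³ − 2, and check whether it is a (positive or negative) perfect cube.
Check small values of y:
  y = 0: RHS = -2 is not a perfect cube.
  y = 1: RHS = 3 is not a perfect cube.
  y = -1: RHS = -7 is not a perfect cube.
  y = 2: RHS = 38 is not a perfect cube.
  y = -2: RHS = -42 is not a perfect cube.
  y = 3: RHS = 133 is not a perfect cube.
  y = -3: RHS = -137 is not a perfect cube.
Continuing the search up to |y| = 30 finds no solutions either.
No (x, y) in the scanned range satisfies the equation.

No integer solutions with |y| ≤ 30.


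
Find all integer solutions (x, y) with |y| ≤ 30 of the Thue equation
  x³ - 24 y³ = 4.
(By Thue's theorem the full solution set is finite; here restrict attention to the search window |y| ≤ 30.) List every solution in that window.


The equation is x³ - 24y³ = 4. For fixed y, x³ = 24·y³ + 4, so a solution requires the RHS to be a perfect cube.
Strategy: iterate y from -30 to 30, compute RHS = 24·y³ + 4, and check whether it is a (positive or negative) perfect cube.
Check small values of y:
  y = 0: RHS = 4 is not a perfect cube.
  y = 1: RHS = 28 is not a perfect cube.
  y = -1: RHS = -20 is not a perfect cube.
  y = 2: RHS = 196 is not a perfect cube.
  y = -2: RHS = -188 is not a perfect cube.
  y = 3: RHS = 652 is not a perfect cube.
  y = -3: RHS = -644 is not a perfect cube.
Continuing the search up to |y| = 30 finds no solutions either.
No (x, y) in the scanned range satisfies the equation.

No integer solutions with |y| ≤ 30.


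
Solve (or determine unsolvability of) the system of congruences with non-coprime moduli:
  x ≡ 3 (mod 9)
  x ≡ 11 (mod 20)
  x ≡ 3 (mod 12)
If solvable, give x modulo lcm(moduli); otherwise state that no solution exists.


Moduli 9, 20, 12 are not pairwise coprime, so CRT works modulo lcm(m_i) when all pairwise compatibility conditions hold.
Pairwise compatibility: gcd(m_i, m_j) must divide a_i - a_j for every pair.
Merge one congruence at a time:
  Start: x ≡ 3 (mod 9).
  Combine with x ≡ 11 (mod 20): gcd(9, 20) = 1; 11 - 3 = 8, which IS divisible by 1, so compatible.
    Write x = 3 + 9·t and substitute into x ≡ 11 (mod 20): 9·t ≡ 11 − 3 = 8 (mod 20).
    The inverse of 9 mod 20 is 9 (since 9·9 = 81 = 4·20 + 1), so t ≡ 9·8 = 72 ≡ 12 (mod 20).
    Then x = 3 + 9·12 = 111, valid modulo lcm(9, 20) = 180: x ≡ 111 (mod 180).
  Combine with x ≡ 3 (mod 12): gcd(180, 12) = 12; 3 - 111 = -108, which IS divisible by 12, so compatible.
    Write x = 111 + 180·t and substitute into x ≡ 3 (mod 12): 180·t ≡ 3 − 111 = -108 (mod 12).
    Divide the congruence (and modulus) by g = 12: 15·t ≡ -9 (mod 1).
    Modulo 1 every t works; take t = 0.
    Then x = 111 + 180·0 = 111, valid modulo lcm(180, 12) = 180: x ≡ 111 (mod 180).
Verify: 111 mod 9 = 3, 111 mod 20 = 11, 111 mod 12 = 3.

x ≡ 111 (mod 180).


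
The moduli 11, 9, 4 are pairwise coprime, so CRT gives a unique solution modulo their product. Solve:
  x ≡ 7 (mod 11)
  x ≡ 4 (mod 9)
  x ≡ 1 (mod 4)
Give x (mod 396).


Moduli 11, 9, 4 are pairwise coprime; by CRT there is a unique solution modulo M = 11 · 9 · 4 = 396.
Solve pairwise, accumulating the modulus:
  Start with x ≡ 7 (mod 11).
  Combine with x ≡ 4 (mod 9): since gcd(11, 9) = 1, we get a unique residue mod 99.
    Write x = 7 + 11·t and substitute into x ≡ 4 (mod 9): 11·t ≡ 4 − 7 = -3 (mod 9).
    Reduce coefficients mod 9: 2·t ≡ 6 (mod 9).
    The inverse of 2 mod 9 is 5 (since 2·5 = 10 = 1·9 + 1), so t ≡ 5·6 = 30 ≡ 3 (mod 9).
    Then x = 7 + 11·3 = 40, valid modulo lcm(11, 9) = 99: x ≡ 40 (mod 99).
  Combine with x ≡ 1 (mod 4): since gcd(99, 4) = 1, we get a unique residue mod 396.
    Write x = 40 + 99·t and substitute into x ≡ 1 (mod 4): 99·t ≡ 1 − 40 = -39 (mod 4).
    Reduce coefficients mod 4: 3·t ≡ 1 (mod 4).
    The inverse of 3 mod 4 is 3 (since 3·3 = 9 = 2·4 + 1), so t ≡ 3·1 = 3 ≡ 3 (mod 4).
    Then x = 40 + 99·3 = 337, valid modulo lcm(99, 4) = 396: x ≡ 337 (mod 396).
Verify: 337 mod 11 = 7 ✓, 337 mod 9 = 4 ✓, 337 mod 4 = 1 ✓.

x ≡ 337 (mod 396).


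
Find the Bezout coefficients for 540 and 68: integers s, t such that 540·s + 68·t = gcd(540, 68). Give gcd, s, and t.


Euclidean algorithm on (540, 68) — divide until remainder is 0:
  540 = 7 · 68 + 64
  68 = 1 · 64 + 4
  64 = 16 · 4 + 0
gcd(540, 68) = 4.
Track Bezout coefficients alongside the remainders: start with r₀ = 540 = a·1 + b·0 (s = 1, t = 0) and r₁ = 68 = a·0 + b·1 (s = 0, t = 1); each new remainder r_{k+1} = r_{k-1} − q_k·r_k inherits s_{k+1} = s_{k-1} − q_k·s_k, t_{k+1} = t_{k-1} − q_k·t_k, so r_k = a·s_k + b·t_k at every step:
  q = 7: r = 64, s = 1 − 7·0 = 1, t = 0 − 7·1 = -7  (check: 540·1 + 68·(-7) = 64)
  q = 1: r = 4, s = 0 − 1·1 = -1, t = 1 − 1·(-7) = 8  (check: 540·(-1) + 68·8 = 4)
The row with r = 4 (the gcd) gives the Bezout coefficients s = -1, t = 8.
Result: 540 · (-1) + 68 · (8) = 4.

gcd(540, 68) = 4; s = -1, t = 8 (check: 540·(-1) + 68·8 = 4).


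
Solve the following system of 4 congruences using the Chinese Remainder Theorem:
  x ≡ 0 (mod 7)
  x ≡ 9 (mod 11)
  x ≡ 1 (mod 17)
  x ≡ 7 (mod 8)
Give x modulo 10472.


Product of moduli M = 7 · 11 · 17 · 8 = 10472.
Merge one congruence at a time:
  Start: x ≡ 0 (mod 7).
  Combine with x ≡ 9 (mod 11); new modulus lcm = 77.
    Write x = 0 + 7·t and substitute into x ≡ 9 (mod 11): 7·t ≡ 9 − 0 = 9 (mod 11).
    The inverse of 7 mod 11 is 8 (since 7·8 = 56 = 5·11 + 1), so t ≡ 8·9 = 72 ≡ 6 (mod 11).
    Then x = 0 + 7·6 = 42, valid modulo lcm(7, 11) = 77: x ≡ 42 (mod 77).
  Combine with x ≡ 1 (mod 17); new modulus lcm = 1309.
    Write x = 42 + 77·t and substitute into x ≡ 1 (mod 17): 77·t ≡ 1 − 42 = -41 (mod 17).
    Reduce coefficients mod 17: 9·t ≡ 10 (mod 17).
    The inverse of 9 mod 17 is 2 (since 9·2 = 18 = 1·17 + 1), so t ≡ 2·10 = 20 ≡ 3 (mod 17).
    Then x = 42 + 77·3 = 273, valid modulo lcm(77, 17) = 1309: x ≡ 273 (mod 1309).
  Combine with x ≡ 7 (mod 8); new modulus lcm = 10472.
    Write x = 273 + 1309·t and substitute into x ≡ 7 (mod 8): 1309·t ≡ 7 − 273 = -266 (mod 8).
    Reduce coefficients mod 8: 5·t ≡ 6 (mod 8).
    The inverse of 5 mod 8 is 5 (since 5·5 = 25 = 3·8 + 1), so t ≡ 5·6 = 30 ≡ 6 (mod 8).
    Then x = 273 + 1309·6 = 8127, valid modulo lcm(1309, 8) = 10472: x ≡ 8127 (mod 10472).
Verify against each original: 8127 mod 7 = 0, 8127 mod 11 = 9, 8127 mod 17 = 1, 8127 mod 8 = 7.

x ≡ 8127 (mod 10472).
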